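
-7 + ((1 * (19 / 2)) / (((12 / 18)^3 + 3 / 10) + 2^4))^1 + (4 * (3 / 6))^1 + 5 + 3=16008 / 4481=3.57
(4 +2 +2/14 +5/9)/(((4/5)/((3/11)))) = 1055/462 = 2.28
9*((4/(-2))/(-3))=6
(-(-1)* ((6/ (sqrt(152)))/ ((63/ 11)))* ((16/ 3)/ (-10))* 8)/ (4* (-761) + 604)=44* sqrt(38)/ 1825425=0.00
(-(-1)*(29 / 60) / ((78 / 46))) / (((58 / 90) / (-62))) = -713 / 26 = -27.42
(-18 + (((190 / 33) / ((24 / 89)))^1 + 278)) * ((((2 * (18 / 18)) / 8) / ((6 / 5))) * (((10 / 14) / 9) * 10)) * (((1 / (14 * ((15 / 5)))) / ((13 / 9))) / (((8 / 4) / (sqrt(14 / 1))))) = 13926875 * sqrt(14) / 36324288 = 1.43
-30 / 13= -2.31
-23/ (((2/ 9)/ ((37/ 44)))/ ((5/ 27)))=-4255/ 264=-16.12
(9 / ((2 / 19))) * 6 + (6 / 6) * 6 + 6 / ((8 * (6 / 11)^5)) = 5542043 / 10368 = 534.53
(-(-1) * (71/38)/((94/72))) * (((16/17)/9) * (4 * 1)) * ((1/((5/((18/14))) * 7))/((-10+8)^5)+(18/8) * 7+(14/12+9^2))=38473196/656355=58.62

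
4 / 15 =0.27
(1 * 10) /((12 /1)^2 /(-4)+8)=-5 /14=-0.36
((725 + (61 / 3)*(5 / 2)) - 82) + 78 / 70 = 145939 / 210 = 694.95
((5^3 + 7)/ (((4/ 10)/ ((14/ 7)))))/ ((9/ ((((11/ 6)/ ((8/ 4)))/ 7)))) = 605/ 63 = 9.60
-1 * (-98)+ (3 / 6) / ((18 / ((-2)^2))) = 883 / 9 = 98.11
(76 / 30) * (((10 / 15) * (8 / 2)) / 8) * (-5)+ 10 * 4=35.78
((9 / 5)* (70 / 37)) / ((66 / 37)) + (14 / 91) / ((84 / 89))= 12445 / 6006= 2.07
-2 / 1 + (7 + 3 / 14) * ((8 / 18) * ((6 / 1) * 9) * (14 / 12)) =200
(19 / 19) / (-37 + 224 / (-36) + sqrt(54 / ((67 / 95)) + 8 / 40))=-1172835 / 48609458 - 81 * sqrt(8615195) / 48609458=-0.03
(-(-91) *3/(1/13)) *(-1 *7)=-24843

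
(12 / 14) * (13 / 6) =13 / 7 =1.86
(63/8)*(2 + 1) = 189/8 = 23.62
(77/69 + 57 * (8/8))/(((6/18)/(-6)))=-24060/23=-1046.09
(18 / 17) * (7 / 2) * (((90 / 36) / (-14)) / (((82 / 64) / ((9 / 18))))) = -180 / 697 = -0.26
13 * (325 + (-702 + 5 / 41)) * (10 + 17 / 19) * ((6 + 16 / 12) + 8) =-637580424 / 779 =-818460.11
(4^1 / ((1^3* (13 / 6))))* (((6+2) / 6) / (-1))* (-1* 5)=160 / 13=12.31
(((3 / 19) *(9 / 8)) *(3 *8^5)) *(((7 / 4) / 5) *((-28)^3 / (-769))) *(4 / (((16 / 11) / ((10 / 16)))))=4381267968 / 14611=299860.92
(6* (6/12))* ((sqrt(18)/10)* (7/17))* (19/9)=133* sqrt(2)/170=1.11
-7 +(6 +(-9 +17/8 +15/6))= -43/8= -5.38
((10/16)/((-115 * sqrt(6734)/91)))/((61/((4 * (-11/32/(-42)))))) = -11 * sqrt(6734)/279073536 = -0.00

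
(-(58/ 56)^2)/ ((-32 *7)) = 841/ 175616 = 0.00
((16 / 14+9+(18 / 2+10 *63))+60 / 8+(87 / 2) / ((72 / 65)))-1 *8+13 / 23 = 5320565 / 7728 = 688.48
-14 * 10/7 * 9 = -180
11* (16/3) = 176/3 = 58.67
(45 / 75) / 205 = 3 / 1025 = 0.00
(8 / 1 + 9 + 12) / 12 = 29 / 12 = 2.42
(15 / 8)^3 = 3375 / 512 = 6.59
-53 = -53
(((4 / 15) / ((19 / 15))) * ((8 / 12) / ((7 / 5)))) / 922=20 / 183939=0.00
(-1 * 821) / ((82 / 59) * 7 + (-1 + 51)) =-48439 / 3524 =-13.75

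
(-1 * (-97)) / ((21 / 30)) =970 / 7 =138.57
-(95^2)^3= -735091890625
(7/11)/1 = 7/11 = 0.64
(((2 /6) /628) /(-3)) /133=-1 /751716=-0.00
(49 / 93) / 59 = 49 / 5487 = 0.01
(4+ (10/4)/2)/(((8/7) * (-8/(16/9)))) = -49/48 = -1.02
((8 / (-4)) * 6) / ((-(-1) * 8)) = -3 / 2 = -1.50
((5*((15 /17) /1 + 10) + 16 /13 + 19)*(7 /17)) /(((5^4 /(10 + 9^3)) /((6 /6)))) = 85333808 /2348125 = 36.34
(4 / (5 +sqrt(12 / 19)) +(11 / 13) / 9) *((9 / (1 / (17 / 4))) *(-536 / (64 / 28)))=-395086069 / 48152 +71757 *sqrt(57) / 463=-7034.88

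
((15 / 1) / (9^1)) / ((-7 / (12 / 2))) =-10 / 7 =-1.43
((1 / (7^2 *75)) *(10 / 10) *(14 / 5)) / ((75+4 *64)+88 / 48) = 4 / 1747375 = 0.00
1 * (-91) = -91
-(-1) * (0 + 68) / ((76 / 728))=12376 / 19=651.37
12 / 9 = 4 / 3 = 1.33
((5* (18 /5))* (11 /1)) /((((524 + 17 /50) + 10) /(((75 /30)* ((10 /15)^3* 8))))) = 176000 /80151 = 2.20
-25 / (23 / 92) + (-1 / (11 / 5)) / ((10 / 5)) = -2205 / 22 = -100.23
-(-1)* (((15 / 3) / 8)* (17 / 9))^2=1.39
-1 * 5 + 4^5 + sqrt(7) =sqrt(7) + 1019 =1021.65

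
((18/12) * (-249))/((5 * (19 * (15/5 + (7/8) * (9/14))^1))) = -1992/1805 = -1.10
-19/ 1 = -19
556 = 556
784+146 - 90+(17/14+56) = 12561/14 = 897.21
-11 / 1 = -11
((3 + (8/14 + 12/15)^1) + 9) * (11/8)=1287/70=18.39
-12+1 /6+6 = -35 /6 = -5.83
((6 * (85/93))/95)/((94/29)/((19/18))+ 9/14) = 13804/888057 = 0.02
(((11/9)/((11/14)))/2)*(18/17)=14/17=0.82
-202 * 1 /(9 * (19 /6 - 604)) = 404 /10815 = 0.04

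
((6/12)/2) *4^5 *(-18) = -4608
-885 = -885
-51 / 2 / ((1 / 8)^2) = -1632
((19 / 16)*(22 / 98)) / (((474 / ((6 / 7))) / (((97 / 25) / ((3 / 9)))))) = 60819 / 10838800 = 0.01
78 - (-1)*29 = 107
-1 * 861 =-861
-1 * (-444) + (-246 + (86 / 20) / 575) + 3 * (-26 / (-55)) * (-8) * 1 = 186.66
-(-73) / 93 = 73 / 93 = 0.78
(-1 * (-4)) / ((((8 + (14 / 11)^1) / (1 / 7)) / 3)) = 22 / 119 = 0.18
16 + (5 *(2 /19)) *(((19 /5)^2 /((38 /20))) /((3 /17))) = 116 /3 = 38.67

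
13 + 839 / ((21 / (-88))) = -73559 / 21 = -3502.81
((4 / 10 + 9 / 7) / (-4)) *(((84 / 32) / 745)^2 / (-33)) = 1239 / 7814752000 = 0.00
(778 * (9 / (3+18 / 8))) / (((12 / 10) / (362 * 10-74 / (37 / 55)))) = 27307800 / 7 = 3901114.29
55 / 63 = 0.87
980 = 980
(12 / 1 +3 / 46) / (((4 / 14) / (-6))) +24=-10551 / 46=-229.37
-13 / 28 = -0.46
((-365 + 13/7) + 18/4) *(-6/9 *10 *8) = 401680/21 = 19127.62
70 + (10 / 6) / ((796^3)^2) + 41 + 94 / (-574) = 24275228706175301346715 / 219018882070805139456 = 110.84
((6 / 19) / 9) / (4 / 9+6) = 3 / 551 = 0.01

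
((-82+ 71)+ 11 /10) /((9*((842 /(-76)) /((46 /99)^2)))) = 0.02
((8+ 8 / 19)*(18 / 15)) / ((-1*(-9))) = 64 / 57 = 1.12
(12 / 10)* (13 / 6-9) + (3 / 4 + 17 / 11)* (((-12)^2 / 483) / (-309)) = -7480953 / 912065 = -8.20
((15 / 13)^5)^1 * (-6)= -4556250 / 371293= -12.27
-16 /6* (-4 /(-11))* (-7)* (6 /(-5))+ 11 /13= -5219 /715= -7.30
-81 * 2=-162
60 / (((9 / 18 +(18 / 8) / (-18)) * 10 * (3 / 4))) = 64 / 3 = 21.33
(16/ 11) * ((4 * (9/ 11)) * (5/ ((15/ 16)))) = 3072/ 121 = 25.39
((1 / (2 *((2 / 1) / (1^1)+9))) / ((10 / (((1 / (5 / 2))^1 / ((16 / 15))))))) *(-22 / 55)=-3 / 4400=-0.00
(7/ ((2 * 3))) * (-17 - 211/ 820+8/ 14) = -95777/ 4920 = -19.47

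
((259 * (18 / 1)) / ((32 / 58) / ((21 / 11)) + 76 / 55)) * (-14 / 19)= -2055.98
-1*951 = -951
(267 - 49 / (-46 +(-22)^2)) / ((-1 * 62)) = -116897 / 27156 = -4.30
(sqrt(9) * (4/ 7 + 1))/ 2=33/ 14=2.36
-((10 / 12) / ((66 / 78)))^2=-4225 / 4356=-0.97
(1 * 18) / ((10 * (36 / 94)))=47 / 10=4.70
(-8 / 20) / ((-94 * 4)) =1 / 940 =0.00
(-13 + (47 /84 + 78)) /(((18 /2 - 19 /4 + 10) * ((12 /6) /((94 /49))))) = 258829 /58653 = 4.41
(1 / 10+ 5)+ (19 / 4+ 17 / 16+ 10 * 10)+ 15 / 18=26819 / 240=111.75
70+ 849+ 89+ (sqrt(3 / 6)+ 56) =sqrt(2) / 2+ 1064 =1064.71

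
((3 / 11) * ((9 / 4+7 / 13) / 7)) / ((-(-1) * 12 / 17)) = 2465 / 16016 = 0.15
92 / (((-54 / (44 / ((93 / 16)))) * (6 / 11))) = -178112 / 7533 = -23.64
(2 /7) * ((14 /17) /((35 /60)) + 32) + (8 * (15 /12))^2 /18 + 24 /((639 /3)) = 1156922 /76041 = 15.21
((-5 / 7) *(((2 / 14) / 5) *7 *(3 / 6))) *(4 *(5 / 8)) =-5 / 28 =-0.18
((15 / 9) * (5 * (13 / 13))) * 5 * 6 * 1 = 250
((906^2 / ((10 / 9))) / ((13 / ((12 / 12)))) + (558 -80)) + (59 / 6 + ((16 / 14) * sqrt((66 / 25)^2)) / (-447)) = 116569979077 / 2033850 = 57314.93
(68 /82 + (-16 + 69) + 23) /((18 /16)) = 2800 /41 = 68.29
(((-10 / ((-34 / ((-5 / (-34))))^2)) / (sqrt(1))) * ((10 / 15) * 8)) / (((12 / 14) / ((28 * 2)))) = -49000 / 751689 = -0.07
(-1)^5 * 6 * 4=-24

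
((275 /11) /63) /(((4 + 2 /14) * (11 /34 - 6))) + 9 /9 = 0.98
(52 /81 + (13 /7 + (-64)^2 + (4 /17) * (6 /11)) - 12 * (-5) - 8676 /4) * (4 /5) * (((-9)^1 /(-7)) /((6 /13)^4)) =602517743581 /13359654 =45099.80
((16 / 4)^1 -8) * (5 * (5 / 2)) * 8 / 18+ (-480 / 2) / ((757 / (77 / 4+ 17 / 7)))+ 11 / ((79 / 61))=-77618159 / 3767589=-20.60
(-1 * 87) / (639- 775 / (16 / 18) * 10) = 116 / 10773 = 0.01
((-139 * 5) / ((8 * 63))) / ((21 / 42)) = -695 / 252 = -2.76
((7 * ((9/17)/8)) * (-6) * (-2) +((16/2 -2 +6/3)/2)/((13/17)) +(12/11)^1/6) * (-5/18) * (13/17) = -29635/12716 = -2.33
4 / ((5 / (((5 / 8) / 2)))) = 1 / 4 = 0.25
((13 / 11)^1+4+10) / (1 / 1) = 167 / 11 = 15.18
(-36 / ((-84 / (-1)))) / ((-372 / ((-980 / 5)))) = -7 / 31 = -0.23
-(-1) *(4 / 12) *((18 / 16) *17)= 51 / 8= 6.38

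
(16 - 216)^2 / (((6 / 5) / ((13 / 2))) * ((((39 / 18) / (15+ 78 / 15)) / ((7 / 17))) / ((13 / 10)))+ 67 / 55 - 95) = -10110100000 / 23694239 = -426.69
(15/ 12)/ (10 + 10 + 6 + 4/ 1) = 1/ 24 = 0.04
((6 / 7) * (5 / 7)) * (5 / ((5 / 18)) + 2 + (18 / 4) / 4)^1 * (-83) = -210405 / 196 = -1073.49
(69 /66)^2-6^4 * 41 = -25717295 /484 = -53134.91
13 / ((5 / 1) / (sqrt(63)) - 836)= -0.02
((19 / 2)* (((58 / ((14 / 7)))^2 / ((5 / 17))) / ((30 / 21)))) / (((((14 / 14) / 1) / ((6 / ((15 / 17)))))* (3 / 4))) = 172402.76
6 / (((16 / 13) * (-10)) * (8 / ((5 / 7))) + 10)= -13 / 277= -0.05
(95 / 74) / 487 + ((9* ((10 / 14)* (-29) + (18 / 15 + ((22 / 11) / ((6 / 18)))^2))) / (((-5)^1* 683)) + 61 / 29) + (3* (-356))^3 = -152170752605755013961 / 124915816550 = -1218186429.94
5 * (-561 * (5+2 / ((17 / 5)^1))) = -15675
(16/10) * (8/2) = 32/5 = 6.40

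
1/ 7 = 0.14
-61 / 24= -2.54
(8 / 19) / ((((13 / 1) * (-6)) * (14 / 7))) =-2 / 741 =-0.00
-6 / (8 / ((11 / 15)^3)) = -1331 / 4500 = -0.30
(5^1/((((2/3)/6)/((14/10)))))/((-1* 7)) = -9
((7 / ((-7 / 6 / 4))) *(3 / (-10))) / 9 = 0.80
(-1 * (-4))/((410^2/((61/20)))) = 61/840500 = 0.00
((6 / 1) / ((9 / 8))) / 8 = 0.67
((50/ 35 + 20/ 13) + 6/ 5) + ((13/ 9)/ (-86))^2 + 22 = 7132675751/ 272579580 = 26.17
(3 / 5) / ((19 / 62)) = 186 / 95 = 1.96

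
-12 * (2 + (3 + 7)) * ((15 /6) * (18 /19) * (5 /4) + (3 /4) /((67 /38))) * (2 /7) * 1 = -177336 /1273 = -139.31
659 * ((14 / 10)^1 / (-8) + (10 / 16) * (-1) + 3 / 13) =-24383 / 65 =-375.12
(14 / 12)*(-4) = -14 / 3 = -4.67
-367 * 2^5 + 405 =-11339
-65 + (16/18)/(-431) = -252143/3879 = -65.00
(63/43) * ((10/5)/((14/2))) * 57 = 1026/43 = 23.86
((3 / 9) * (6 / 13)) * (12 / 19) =24 / 247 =0.10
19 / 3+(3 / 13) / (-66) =6.33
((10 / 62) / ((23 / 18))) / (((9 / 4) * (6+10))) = 5 / 1426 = 0.00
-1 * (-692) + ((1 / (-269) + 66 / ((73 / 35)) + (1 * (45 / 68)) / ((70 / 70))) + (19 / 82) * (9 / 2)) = 9927783093 / 13686989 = 725.34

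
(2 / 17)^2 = 4 / 289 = 0.01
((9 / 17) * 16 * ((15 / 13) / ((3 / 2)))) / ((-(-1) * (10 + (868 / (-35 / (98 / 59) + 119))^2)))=1353341520 / 18394660297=0.07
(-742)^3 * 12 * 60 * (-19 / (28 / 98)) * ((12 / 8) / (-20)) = -1466989890408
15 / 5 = 3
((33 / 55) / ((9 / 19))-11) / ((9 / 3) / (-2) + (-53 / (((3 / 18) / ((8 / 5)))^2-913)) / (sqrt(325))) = 16667742132224 * sqrt(13) / 4314185311948383 + 83983194438056420 / 12942555935845149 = 6.50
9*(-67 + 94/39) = -7557/13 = -581.31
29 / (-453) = -29 / 453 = -0.06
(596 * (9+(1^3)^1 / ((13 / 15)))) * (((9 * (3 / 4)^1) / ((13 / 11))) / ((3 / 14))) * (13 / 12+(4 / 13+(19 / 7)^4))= 8979430.48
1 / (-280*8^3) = -1 / 143360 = -0.00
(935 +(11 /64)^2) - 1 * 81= 3498105 /4096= 854.03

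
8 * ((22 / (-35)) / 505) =-176 / 17675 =-0.01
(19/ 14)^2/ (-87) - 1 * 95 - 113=-3547177/ 17052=-208.02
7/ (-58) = -7/ 58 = -0.12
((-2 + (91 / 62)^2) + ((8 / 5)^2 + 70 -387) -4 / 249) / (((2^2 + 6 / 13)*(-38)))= 97771651783 / 52739295600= 1.85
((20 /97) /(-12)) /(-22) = 5 /6402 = 0.00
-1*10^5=-100000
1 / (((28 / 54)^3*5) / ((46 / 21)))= 150903 / 48020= 3.14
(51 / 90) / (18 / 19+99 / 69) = 7429 / 31230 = 0.24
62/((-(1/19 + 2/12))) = -282.72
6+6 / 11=72 / 11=6.55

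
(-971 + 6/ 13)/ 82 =-12617/ 1066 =-11.84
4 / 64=1 / 16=0.06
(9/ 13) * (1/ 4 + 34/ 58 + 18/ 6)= 4005/ 1508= 2.66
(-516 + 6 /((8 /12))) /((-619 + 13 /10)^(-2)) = -19344751803 /100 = -193447518.03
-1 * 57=-57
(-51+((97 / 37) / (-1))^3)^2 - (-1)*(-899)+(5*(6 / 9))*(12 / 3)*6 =10120518263605 / 2565726409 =3944.50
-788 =-788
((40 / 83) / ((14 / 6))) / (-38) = -60 / 11039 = -0.01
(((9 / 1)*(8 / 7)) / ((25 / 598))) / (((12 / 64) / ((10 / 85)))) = 459264 / 2975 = 154.37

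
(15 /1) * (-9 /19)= -135 /19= -7.11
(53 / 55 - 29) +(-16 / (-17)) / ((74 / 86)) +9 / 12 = -3624527 / 138380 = -26.19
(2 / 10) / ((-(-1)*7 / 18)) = 18 / 35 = 0.51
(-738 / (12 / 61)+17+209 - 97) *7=-50715 / 2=-25357.50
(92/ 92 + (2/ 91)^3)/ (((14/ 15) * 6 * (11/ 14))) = 3767895/ 16578562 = 0.23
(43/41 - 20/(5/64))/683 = -10453/28003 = -0.37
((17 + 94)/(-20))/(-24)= 37/160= 0.23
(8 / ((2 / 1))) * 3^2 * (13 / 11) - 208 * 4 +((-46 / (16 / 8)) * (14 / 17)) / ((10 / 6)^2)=-3722578 / 4675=-796.27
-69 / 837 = -23 / 279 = -0.08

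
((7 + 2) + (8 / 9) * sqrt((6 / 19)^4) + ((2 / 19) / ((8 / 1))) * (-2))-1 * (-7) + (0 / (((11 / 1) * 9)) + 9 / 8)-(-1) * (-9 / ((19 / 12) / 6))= -16.92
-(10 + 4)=-14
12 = 12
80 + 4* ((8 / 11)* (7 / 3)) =2864 / 33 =86.79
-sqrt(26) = -5.10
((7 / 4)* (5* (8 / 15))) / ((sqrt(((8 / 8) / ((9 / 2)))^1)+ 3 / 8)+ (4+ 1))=2064 / 2359 - 128* sqrt(2) / 2359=0.80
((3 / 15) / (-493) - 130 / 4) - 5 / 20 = -322919 / 9860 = -32.75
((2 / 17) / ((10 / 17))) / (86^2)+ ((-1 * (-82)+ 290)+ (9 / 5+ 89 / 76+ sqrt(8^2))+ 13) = 13910860 / 35131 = 395.97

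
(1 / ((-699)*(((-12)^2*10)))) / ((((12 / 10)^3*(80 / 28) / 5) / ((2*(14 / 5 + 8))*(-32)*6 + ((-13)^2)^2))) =-4272415 / 173933568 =-0.02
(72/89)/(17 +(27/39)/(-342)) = 3952/83037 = 0.05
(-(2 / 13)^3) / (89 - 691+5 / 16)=128 / 21150519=0.00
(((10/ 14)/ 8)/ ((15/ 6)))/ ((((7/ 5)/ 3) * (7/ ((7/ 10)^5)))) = 147/ 80000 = 0.00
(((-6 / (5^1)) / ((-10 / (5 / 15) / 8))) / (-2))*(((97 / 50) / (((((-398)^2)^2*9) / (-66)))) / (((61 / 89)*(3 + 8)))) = 8633 / 717469434457500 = 0.00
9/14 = 0.64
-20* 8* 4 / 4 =-160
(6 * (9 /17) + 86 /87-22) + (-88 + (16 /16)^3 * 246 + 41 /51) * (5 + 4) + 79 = 2204302 /1479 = 1490.40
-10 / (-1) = 10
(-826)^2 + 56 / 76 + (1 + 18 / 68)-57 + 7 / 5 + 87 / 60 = 4407166081 / 6460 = 682223.85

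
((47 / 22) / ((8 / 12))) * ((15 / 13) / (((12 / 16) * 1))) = 4.93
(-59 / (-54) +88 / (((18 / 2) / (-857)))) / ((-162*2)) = 25.86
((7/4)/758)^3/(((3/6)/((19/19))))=0.00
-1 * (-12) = 12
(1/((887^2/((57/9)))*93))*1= 19/219508551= 0.00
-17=-17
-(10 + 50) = -60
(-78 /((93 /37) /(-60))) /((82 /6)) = 173160 /1271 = 136.24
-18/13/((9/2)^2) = -8/117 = -0.07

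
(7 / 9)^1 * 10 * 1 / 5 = 14 / 9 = 1.56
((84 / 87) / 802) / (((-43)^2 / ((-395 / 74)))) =-2765 / 795574777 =-0.00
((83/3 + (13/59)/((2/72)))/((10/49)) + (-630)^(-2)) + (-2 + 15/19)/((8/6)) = 19301573069/111231225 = 173.53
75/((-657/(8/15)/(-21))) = 280/219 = 1.28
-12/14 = -6/7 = -0.86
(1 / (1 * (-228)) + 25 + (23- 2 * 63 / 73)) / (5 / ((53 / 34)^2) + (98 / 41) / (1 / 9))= 88692913759 / 45180437592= 1.96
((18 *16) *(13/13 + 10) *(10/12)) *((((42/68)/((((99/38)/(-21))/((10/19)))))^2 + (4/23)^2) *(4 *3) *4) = 1469634094080/1681691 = 873902.57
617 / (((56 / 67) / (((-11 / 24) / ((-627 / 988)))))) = 537407 / 1008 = 533.14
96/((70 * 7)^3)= 12/14706125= 0.00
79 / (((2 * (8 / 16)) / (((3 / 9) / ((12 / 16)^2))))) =1264 / 27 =46.81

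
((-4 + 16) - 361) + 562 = 213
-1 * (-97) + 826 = 923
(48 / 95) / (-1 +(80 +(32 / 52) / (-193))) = 0.01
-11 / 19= -0.58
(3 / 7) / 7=3 / 49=0.06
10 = 10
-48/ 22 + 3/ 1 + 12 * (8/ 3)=361/ 11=32.82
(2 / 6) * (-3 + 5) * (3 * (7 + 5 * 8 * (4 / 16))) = 34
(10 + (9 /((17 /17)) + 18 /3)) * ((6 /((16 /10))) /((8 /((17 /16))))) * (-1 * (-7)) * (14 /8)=312375 /2048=152.53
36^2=1296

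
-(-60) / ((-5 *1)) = -12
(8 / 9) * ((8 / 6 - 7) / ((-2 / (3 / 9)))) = 68 / 81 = 0.84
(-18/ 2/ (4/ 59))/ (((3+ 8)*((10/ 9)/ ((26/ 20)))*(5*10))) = -0.28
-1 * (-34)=34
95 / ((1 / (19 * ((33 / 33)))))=1805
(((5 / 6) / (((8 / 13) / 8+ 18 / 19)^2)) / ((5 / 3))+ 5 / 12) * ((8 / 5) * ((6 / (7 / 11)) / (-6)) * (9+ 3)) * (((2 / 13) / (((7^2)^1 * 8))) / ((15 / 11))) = -0.01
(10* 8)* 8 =640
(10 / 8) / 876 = 5 / 3504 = 0.00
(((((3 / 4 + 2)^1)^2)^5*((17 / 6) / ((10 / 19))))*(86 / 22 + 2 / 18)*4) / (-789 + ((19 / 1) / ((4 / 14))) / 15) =-151561803734407 / 55530749952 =-2729.33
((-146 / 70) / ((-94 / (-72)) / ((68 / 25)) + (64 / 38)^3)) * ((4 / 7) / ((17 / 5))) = -288407232 / 4325494061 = -0.07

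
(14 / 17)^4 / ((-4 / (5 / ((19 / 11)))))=-528220 / 1586899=-0.33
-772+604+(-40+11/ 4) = -821/ 4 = -205.25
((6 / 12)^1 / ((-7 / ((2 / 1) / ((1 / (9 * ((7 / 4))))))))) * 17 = -153 / 4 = -38.25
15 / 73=0.21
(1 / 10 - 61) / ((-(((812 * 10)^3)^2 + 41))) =203 / 955465303276598613333470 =0.00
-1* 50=-50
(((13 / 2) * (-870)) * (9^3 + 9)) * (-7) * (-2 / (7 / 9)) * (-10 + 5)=375605100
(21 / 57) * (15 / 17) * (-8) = -840 / 323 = -2.60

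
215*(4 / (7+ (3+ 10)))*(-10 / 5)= -86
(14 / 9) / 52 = 7 / 234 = 0.03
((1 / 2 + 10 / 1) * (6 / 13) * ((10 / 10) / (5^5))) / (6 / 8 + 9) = 84 / 528125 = 0.00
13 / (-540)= -13 / 540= -0.02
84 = 84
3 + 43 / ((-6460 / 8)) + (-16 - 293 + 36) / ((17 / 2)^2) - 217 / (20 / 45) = -53710963 / 109820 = -489.08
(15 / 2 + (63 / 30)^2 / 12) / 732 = 1049 / 97600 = 0.01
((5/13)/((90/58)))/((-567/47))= -1363/66339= -0.02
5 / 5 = 1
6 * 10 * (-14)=-840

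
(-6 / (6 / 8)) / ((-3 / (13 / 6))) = 52 / 9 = 5.78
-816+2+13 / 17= -13825 / 17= -813.24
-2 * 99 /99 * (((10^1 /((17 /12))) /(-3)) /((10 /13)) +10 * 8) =-2616 /17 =-153.88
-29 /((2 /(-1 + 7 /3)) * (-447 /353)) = 20474 /1341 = 15.27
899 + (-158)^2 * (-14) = -348597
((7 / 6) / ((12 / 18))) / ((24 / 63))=147 / 32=4.59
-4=-4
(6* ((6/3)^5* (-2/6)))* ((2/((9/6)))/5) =-256/15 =-17.07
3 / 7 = 0.43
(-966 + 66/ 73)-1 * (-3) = -70233/ 73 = -962.10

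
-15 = -15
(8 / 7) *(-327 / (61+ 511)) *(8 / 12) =-436 / 1001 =-0.44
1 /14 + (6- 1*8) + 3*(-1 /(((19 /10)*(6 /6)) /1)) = -933 /266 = -3.51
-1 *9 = -9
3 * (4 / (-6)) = -2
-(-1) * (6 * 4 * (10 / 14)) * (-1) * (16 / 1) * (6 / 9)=-1280 / 7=-182.86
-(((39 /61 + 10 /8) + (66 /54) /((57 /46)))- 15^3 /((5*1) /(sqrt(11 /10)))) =-359957 /125172 + 135*sqrt(110) /2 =705.07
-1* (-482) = 482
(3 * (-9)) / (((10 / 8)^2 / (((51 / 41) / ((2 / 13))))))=-143208 / 1025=-139.72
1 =1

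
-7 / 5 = -1.40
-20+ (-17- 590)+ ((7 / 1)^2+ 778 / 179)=-102684 / 179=-573.65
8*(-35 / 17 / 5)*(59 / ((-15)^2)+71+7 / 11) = -9965144 / 42075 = -236.84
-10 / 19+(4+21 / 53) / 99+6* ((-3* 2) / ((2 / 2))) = -3636991 / 99693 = -36.48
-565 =-565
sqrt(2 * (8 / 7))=4 * sqrt(7) / 7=1.51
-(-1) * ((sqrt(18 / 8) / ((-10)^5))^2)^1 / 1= 9 / 40000000000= 0.00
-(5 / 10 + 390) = -781 / 2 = -390.50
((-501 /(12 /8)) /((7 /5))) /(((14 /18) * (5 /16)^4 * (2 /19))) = -1871511552 /6125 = -305552.91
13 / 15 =0.87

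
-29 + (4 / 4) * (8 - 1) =-22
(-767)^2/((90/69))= 13530647/30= 451021.57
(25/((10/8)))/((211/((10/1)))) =0.95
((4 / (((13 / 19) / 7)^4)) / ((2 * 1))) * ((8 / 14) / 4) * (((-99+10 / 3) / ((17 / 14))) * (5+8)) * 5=-1796050138540 / 112047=-16029435.31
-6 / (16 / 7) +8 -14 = -69 / 8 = -8.62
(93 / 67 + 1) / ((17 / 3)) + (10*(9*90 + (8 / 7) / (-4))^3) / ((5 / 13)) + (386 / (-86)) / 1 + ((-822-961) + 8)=231875570976720898 / 16799111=13802847720.73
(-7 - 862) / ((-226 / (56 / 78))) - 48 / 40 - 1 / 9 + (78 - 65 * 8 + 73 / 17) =-490258382 / 1123785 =-436.26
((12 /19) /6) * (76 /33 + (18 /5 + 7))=4258 /3135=1.36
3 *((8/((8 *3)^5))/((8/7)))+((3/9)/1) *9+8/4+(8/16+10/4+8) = 42467335/2654208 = 16.00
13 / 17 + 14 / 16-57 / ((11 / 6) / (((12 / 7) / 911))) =15084637 / 9539992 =1.58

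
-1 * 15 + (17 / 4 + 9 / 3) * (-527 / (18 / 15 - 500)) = -2525 / 344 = -7.34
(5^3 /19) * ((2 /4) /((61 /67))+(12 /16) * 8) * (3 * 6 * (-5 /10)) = -898875 /2318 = -387.78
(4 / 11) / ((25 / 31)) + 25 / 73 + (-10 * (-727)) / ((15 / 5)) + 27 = 147619106 / 60225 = 2451.13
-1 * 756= -756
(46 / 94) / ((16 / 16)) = 23 / 47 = 0.49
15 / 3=5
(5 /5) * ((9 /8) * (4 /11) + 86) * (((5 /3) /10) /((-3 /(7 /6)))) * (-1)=13307 /2376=5.60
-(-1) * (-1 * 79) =-79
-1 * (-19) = 19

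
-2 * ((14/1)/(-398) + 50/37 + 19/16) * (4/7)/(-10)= 294953/1030820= 0.29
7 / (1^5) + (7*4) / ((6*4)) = 49 / 6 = 8.17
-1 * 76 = -76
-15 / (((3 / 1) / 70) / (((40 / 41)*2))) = -682.93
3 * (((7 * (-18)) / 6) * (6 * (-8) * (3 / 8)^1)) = 1134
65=65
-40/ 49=-0.82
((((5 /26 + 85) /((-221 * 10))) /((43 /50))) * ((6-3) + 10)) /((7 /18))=-99675 /66521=-1.50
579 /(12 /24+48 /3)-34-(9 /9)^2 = 1 /11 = 0.09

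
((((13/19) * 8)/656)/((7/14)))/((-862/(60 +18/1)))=-507/335749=-0.00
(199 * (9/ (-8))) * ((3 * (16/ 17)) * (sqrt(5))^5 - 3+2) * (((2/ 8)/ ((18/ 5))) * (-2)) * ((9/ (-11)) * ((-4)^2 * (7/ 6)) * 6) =62685/ 22 - 37611000 * sqrt(5)/ 187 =-446887.33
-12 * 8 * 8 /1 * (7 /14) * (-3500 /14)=96000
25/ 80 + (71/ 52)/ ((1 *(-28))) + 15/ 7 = 219/ 91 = 2.41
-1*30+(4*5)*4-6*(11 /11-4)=68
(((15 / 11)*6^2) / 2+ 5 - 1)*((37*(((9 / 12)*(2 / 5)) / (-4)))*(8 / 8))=-17427 / 220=-79.21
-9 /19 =-0.47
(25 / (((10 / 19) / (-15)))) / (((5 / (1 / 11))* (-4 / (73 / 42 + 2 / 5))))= 8531 / 1232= 6.92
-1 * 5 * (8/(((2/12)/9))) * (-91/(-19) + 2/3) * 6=-1343520/19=-70711.58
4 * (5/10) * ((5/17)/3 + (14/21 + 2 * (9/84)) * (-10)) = -6220/357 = -17.42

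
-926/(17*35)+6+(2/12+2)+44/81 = 689533/96390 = 7.15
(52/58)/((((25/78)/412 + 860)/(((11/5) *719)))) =6608254224/4007362825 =1.65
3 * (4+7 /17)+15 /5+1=293 /17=17.24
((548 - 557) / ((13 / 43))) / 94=-387 / 1222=-0.32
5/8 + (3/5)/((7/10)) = 1.48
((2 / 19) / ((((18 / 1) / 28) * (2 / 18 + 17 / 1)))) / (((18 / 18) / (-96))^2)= 18432 / 209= 88.19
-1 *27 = -27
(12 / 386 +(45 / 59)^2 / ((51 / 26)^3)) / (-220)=-178512759 / 363078708190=-0.00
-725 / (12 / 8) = -1450 / 3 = -483.33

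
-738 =-738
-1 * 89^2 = -7921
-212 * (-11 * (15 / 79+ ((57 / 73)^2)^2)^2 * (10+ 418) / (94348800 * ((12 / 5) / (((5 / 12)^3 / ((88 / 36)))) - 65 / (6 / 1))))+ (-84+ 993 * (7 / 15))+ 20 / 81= 74226496505184850127742796792399 / 195514528281213064013321327460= 379.65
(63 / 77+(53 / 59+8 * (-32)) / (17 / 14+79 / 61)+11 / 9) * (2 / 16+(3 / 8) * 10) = -9663952183 / 25034526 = -386.02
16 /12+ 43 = 133 /3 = 44.33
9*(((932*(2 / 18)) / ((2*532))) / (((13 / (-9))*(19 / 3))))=-6291 / 65702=-0.10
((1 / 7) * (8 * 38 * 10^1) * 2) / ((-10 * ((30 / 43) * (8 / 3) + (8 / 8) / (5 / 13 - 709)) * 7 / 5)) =-24575360 / 736401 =-33.37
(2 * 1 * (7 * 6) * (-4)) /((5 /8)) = -2688 /5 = -537.60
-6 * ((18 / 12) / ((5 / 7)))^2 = -1323 / 50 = -26.46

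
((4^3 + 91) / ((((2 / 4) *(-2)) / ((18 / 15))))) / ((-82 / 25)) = 2325 / 41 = 56.71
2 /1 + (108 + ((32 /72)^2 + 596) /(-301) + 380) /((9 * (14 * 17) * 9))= 475941736 /235008459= 2.03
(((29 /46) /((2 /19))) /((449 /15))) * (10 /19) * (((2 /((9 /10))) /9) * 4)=29000 /278829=0.10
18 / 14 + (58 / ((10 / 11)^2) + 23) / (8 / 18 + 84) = 635517 / 266000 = 2.39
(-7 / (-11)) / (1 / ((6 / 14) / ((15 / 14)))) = 14 / 55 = 0.25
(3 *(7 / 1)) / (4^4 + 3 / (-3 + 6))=0.08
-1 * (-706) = 706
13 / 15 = 0.87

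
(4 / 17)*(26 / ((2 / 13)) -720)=-2204 / 17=-129.65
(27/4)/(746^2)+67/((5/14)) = 2088048167/11130320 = 187.60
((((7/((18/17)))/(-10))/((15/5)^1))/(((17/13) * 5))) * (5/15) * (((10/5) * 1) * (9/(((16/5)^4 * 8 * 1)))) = -2275/9437184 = -0.00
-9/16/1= -0.56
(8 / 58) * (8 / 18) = 16 / 261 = 0.06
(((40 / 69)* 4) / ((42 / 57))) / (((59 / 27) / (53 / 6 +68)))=1051080 / 9499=110.65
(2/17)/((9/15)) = 10/51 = 0.20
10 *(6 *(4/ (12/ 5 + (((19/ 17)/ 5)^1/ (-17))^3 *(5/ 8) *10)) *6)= 695161987200/ 1158596453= 600.00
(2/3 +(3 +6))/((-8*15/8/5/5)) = -145/9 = -16.11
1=1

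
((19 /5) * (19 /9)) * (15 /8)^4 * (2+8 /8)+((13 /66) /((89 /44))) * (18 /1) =109074351 /364544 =299.21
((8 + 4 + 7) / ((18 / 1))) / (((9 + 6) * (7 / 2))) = 19 / 945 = 0.02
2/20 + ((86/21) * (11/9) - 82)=-145331/1890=-76.89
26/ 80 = 13/ 40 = 0.32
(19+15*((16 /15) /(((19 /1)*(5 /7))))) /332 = 1917 /31540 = 0.06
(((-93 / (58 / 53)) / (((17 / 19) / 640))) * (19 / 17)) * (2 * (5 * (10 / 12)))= -4744984000 / 8381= -566159.65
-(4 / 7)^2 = -16 / 49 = -0.33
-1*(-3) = 3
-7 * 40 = -280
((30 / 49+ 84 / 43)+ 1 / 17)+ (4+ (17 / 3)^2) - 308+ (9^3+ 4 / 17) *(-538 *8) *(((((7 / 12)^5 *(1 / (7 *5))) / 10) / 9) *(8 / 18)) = -168740957446451 / 564020301600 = -299.18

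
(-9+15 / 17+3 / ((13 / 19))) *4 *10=-33000 / 221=-149.32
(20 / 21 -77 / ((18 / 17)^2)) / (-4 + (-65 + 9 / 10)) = 768055 / 772254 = 0.99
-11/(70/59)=-649/70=-9.27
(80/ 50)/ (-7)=-8/ 35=-0.23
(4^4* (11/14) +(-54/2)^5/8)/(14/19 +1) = -1908190615/1848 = -1032570.68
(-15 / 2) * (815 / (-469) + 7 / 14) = 9.28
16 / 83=0.19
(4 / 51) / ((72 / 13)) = 13 / 918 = 0.01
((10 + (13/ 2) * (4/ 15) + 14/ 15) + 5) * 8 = 141.33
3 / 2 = 1.50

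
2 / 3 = 0.67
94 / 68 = 47 / 34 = 1.38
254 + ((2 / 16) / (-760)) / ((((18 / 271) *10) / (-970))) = 27824047 / 109440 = 254.24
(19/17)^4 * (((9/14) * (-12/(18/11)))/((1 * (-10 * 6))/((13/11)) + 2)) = 55907709/370666198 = 0.15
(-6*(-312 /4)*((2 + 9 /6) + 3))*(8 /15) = 8112 /5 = 1622.40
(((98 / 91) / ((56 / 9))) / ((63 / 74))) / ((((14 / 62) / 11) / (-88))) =-555148 / 637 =-871.50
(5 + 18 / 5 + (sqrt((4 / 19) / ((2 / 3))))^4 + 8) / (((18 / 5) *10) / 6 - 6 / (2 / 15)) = -30143 / 70395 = -0.43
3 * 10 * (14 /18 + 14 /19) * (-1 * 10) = -25900 /57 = -454.39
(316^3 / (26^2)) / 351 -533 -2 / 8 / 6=-189846997 / 474552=-400.06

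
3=3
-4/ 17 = -0.24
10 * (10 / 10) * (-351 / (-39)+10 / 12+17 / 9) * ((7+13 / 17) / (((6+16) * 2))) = 1055 / 51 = 20.69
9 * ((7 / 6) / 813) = 7 / 542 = 0.01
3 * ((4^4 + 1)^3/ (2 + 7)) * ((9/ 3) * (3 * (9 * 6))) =2749884066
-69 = -69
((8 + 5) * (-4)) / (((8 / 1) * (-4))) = 13 / 8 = 1.62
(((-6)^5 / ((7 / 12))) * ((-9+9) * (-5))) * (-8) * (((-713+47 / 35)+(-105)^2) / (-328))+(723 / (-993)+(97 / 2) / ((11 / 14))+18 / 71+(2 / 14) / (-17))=1884046513 / 30762809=61.24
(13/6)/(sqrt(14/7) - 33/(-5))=715/2078 - 325 * sqrt(2)/6234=0.27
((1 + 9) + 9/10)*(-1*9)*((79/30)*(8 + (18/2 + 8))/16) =-25833/64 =-403.64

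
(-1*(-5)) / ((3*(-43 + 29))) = -0.12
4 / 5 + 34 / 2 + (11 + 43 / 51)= 7559 / 255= 29.64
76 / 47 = 1.62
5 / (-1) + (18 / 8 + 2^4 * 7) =437 / 4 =109.25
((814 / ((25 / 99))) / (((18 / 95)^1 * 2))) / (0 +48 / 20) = 85063 / 24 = 3544.29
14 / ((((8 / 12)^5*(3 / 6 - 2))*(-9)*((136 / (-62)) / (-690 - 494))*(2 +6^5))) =72261 / 132226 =0.55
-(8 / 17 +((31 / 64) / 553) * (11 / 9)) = -2554021 / 5414976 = -0.47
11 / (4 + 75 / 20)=1.42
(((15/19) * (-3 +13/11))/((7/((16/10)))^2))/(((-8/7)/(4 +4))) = 768/1463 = 0.52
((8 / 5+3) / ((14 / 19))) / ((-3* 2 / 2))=-437 / 210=-2.08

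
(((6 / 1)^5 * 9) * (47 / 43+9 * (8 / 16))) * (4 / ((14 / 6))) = 201973824 / 301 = 671009.38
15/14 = 1.07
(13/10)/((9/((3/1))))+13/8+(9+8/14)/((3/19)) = 52649/840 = 62.68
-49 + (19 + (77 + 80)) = 127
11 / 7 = 1.57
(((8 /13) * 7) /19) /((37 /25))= 1400 /9139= 0.15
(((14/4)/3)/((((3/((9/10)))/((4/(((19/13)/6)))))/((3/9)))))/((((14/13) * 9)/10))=1.98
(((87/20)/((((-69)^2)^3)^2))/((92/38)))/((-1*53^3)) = -551/531720335706750789291472159080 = -0.00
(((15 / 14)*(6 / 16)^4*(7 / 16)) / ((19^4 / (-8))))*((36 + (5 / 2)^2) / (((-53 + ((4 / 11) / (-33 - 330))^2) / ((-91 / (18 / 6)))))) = -99307429476255 / 7217201258856513536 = -0.00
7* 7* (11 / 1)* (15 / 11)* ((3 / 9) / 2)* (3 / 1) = 735 / 2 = 367.50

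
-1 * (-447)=447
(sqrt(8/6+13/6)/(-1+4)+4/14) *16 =32/7+8 *sqrt(14)/3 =14.55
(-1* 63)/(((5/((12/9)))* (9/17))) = -476/15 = -31.73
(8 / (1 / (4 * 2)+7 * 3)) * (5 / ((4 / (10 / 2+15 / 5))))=640 / 169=3.79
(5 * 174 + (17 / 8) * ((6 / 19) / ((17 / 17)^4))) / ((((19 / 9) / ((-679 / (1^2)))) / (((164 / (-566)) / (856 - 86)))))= 2368458603 / 22475860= 105.38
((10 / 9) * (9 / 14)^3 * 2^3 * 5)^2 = 16402500 / 117649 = 139.42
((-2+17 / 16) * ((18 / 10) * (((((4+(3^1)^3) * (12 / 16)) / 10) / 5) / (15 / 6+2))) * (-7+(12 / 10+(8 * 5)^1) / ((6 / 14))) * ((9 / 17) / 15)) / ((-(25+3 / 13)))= 4849299 / 223040000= 0.02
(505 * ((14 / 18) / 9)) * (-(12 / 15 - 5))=183.30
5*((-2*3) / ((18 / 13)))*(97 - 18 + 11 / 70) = -24011 / 14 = -1715.07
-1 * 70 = -70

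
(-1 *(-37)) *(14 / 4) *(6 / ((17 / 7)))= 5439 / 17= 319.94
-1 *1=-1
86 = 86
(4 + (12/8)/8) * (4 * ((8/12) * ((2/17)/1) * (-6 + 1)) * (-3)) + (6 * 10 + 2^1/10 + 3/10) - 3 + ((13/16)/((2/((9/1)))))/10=421989/5440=77.57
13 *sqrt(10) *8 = 104 *sqrt(10) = 328.88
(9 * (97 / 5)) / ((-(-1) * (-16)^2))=873 / 1280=0.68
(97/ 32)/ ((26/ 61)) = 5917/ 832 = 7.11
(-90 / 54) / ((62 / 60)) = -50 / 31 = -1.61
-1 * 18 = -18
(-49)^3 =-117649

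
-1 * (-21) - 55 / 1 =-34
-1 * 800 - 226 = -1026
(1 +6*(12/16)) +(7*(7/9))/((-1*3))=199/54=3.69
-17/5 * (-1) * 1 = 17/5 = 3.40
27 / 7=3.86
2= 2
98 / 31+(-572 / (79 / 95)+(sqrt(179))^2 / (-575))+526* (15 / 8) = 1696861491 / 5632700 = 301.25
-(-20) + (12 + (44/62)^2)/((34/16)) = 422868/16337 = 25.88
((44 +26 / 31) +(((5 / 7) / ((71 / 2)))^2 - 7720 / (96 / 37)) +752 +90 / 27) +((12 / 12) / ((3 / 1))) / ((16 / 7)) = -2175.10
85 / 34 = 5 / 2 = 2.50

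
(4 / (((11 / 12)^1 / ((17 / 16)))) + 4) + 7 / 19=1882 / 209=9.00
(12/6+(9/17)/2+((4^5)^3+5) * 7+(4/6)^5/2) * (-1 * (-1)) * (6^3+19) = 14593214465045635/8262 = 1766305309252.68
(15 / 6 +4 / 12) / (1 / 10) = 85 / 3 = 28.33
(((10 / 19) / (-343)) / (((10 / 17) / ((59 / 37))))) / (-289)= 59 / 4099193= 0.00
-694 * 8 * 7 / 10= -19432 / 5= -3886.40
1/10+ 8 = 81/10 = 8.10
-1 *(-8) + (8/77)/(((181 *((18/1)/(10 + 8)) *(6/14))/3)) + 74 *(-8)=-584.00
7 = 7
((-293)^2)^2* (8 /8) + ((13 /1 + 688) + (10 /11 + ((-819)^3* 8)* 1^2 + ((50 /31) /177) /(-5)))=179575681333270 /60357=2975225430.91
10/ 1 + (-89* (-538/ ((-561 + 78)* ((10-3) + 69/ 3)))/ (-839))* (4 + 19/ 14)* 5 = 57331705/ 5673318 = 10.11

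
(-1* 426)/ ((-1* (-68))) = -213/ 34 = -6.26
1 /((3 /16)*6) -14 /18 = 1 /9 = 0.11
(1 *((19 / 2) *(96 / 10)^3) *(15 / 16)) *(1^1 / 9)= 21888 / 25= 875.52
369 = 369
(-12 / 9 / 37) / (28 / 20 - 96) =20 / 52503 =0.00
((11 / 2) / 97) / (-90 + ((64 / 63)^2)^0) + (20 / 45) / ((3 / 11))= 759407 / 466182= 1.63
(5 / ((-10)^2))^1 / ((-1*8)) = -1 / 160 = -0.01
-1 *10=-10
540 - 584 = -44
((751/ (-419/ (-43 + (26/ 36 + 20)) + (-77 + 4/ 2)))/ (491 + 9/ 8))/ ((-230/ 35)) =1204604/ 291483669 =0.00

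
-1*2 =-2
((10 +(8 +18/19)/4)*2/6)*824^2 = 52620640/19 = 2769507.37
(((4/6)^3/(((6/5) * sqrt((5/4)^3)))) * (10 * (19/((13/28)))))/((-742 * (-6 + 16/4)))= 1216 * sqrt(5)/55809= 0.05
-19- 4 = -23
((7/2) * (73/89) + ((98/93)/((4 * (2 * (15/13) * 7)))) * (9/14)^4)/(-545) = -870197533/165041172800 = -0.01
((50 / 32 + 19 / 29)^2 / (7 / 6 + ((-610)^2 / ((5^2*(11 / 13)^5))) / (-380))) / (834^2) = -5400034393215 / 68073120408059639296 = -0.00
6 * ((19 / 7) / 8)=57 / 28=2.04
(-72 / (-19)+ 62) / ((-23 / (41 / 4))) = -25625 / 874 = -29.32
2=2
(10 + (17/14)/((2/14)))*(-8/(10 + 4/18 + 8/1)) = -333/41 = -8.12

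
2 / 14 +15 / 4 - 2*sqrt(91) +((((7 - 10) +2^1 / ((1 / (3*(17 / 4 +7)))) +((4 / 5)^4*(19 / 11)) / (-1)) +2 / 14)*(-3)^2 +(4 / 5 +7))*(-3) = -336059191 / 192500 - 2*sqrt(91) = -1764.84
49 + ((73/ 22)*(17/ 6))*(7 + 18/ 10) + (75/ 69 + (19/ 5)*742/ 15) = 553369/ 1725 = 320.79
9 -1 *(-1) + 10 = 20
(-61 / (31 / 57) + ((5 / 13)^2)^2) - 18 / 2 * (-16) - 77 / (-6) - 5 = 39.69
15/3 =5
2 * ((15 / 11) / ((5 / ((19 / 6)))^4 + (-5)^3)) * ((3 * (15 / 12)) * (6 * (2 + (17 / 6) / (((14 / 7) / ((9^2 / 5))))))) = -1755814833 / 136225100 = -12.89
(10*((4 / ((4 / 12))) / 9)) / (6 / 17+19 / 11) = 7480 / 1167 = 6.41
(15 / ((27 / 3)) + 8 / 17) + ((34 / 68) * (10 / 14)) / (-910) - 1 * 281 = -36237707 / 129948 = -278.86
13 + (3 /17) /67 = 14810 /1139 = 13.00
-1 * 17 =-17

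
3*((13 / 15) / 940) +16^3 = 19251213 / 4700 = 4096.00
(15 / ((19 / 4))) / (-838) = -30 / 7961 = -0.00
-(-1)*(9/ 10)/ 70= 9/ 700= 0.01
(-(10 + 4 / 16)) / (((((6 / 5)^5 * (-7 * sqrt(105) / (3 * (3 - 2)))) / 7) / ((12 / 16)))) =25625 * sqrt(105) / 290304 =0.90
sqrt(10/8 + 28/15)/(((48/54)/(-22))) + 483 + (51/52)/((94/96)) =295725/611- 33 * sqrt(2805)/40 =440.31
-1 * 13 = -13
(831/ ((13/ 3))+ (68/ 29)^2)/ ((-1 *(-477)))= 2156725/ 5215041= 0.41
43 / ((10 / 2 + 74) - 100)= -43 / 21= -2.05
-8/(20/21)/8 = -21/20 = -1.05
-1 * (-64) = 64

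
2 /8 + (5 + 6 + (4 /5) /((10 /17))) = 1261 /100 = 12.61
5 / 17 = 0.29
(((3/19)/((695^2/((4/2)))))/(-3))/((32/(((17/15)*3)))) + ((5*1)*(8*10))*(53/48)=972812349949/2202594000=441.67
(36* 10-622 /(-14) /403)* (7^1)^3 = 49777679 /403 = 123517.81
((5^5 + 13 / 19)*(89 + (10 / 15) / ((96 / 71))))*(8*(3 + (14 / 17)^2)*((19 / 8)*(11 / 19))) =745753382759 / 65892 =11317813.74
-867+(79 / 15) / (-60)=-867.09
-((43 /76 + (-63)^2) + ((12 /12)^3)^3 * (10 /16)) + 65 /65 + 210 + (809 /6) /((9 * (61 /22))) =-939738211 /250344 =-3753.79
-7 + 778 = 771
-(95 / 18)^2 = -27.85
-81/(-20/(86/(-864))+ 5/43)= -0.40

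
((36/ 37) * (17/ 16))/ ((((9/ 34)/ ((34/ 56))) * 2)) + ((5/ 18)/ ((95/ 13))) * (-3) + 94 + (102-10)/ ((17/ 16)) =181.66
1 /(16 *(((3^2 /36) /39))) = 39 /4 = 9.75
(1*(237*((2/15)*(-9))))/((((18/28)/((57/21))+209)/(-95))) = 1026684/7951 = 129.13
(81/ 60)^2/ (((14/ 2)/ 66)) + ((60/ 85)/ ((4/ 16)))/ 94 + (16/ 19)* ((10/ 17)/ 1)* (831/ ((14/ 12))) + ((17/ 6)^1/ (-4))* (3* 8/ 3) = 23233067351/ 63760200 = 364.38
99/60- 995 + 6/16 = -992.98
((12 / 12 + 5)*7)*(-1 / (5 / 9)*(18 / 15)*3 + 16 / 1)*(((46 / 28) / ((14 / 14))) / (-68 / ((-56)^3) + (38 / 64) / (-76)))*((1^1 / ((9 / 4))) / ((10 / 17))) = -4085618432 / 61125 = -66840.38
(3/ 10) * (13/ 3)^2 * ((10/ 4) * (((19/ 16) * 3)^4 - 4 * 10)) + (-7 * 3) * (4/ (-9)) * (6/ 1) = 1384981001/ 786432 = 1761.09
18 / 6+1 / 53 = 160 / 53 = 3.02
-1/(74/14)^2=-0.04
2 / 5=0.40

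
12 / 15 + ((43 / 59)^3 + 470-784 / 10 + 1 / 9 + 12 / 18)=3637348462 / 9242055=393.56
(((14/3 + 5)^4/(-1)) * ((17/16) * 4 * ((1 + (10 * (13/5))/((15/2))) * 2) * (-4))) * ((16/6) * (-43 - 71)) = -489800579872/1215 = -403128049.28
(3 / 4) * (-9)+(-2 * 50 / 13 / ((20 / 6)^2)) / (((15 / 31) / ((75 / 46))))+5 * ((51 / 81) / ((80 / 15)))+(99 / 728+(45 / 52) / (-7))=-2555845 / 301392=-8.48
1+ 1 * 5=6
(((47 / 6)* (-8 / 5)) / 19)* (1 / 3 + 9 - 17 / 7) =-5452 / 1197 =-4.55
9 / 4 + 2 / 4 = 11 / 4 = 2.75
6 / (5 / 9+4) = 54 / 41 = 1.32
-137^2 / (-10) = 18769 / 10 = 1876.90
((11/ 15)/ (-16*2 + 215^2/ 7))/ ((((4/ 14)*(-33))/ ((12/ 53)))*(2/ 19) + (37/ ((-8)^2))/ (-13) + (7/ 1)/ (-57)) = -0.00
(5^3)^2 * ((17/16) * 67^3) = 79890171875/16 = 4993135742.19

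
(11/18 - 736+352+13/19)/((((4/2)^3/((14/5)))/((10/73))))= -916195/49932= -18.35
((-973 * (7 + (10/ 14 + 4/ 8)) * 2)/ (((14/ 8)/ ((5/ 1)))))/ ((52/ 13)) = -79925/ 7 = -11417.86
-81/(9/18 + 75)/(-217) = 162/32767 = 0.00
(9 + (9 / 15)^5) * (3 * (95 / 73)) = 1616976 / 45625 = 35.44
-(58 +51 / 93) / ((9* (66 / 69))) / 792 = -115 / 13392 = -0.01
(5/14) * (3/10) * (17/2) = 51/56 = 0.91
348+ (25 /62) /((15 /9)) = 21591 /62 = 348.24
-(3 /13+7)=-94 /13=-7.23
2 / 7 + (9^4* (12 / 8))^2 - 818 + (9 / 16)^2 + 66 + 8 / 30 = 2603445495673 / 26880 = 96854371.12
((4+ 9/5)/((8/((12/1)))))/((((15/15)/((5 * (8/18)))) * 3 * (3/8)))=464/27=17.19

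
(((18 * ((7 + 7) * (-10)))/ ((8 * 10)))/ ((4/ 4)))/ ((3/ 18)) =-189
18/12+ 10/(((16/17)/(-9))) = -753/8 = -94.12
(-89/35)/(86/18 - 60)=801/17395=0.05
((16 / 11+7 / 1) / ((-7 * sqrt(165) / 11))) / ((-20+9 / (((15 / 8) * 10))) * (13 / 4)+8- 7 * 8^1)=155 * sqrt(165) / 214522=0.01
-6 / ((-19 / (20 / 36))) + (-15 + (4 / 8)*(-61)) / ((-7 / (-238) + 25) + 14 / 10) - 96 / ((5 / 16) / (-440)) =34616264003 / 256101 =135166.45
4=4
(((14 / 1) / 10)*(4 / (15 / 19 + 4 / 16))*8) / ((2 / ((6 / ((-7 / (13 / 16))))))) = -5928 / 395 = -15.01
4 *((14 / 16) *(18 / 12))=21 / 4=5.25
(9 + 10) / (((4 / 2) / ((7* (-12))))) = -798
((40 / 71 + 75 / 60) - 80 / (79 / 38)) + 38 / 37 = -29586407 / 830132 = -35.64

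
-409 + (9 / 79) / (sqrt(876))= -409 + 3 * sqrt(219) / 11534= -409.00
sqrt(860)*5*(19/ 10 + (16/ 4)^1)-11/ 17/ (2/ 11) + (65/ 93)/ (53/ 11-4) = -76967/ 28458 + 59*sqrt(215) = 862.41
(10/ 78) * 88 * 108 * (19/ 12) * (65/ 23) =125400/ 23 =5452.17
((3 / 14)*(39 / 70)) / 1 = 117 / 980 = 0.12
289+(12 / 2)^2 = 325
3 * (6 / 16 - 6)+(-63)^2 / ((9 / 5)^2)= 1208.12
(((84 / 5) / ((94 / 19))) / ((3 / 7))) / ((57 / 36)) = 5.00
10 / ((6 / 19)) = 95 / 3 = 31.67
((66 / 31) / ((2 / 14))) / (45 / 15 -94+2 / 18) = -2079 / 12679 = -0.16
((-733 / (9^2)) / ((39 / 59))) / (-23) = 43247 / 72657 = 0.60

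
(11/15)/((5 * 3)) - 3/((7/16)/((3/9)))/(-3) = 0.81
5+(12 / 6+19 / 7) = 68 / 7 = 9.71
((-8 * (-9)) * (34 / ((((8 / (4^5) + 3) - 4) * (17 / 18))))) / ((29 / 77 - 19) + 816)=-157696 / 48133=-3.28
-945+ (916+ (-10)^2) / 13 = -11269 / 13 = -866.85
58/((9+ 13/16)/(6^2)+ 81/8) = 5.58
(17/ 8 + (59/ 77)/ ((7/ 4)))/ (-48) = -11051/ 206976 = -0.05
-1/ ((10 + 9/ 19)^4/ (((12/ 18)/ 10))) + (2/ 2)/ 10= 4704456961/ 47047176030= 0.10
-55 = -55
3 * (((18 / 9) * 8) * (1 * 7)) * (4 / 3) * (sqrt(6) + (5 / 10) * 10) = 448 * sqrt(6) + 2240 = 3337.37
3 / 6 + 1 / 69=71 / 138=0.51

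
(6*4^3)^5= 8349416423424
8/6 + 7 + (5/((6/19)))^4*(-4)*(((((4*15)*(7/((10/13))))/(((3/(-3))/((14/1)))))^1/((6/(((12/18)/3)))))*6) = 103768098275/243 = 427029211.01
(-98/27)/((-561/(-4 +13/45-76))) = -20678/40095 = -0.52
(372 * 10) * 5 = 18600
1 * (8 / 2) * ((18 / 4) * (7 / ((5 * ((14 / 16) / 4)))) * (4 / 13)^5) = 589824 / 1856465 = 0.32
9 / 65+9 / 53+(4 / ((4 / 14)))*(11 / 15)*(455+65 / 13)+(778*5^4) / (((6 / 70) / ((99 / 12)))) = 967485920767 / 20670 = 46806285.47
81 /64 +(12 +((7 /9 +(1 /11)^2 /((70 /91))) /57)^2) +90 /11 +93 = 705557275364329 /6164891726400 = 114.45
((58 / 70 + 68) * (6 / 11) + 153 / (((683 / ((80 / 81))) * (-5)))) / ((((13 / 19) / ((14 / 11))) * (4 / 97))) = 7434328417 / 4395105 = 1691.50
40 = 40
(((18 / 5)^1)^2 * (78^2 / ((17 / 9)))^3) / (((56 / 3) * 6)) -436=3324452430630724 / 859775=3866653985.79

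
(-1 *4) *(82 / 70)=-4.69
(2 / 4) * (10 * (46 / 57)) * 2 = 460 / 57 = 8.07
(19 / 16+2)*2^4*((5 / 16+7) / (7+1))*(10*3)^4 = 302079375 / 8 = 37759921.88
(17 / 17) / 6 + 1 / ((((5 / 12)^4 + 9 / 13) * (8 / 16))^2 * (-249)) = 2566620106091 / 18887732154498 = 0.14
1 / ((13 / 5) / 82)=410 / 13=31.54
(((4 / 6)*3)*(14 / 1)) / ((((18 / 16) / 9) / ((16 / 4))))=896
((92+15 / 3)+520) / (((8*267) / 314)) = 96869 / 1068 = 90.70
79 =79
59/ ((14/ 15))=885/ 14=63.21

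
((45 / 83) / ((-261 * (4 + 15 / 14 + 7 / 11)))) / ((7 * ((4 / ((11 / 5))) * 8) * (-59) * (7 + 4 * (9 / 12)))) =121 / 19972708320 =0.00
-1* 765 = -765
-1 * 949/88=-949/88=-10.78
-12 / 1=-12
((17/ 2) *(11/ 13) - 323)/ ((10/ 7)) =-57477/ 260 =-221.07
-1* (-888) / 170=444 / 85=5.22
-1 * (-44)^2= -1936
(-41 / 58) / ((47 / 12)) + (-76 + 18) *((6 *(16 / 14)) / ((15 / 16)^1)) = -20246434 / 47705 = -424.41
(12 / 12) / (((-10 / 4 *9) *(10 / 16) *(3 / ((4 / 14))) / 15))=-32 / 315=-0.10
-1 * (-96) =96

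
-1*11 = -11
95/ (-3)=-95/ 3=-31.67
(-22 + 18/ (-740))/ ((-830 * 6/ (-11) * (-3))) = 89639/ 5527800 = 0.02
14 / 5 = 2.80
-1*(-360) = 360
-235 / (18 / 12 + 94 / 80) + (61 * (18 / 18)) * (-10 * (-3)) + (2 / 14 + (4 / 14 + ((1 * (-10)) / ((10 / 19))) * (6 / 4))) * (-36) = 2061788 / 749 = 2752.72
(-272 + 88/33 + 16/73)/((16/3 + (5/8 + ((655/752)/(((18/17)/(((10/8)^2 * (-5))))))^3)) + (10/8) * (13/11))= 2195245382554072645632/2104636405897213936049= 1.04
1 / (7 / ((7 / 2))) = 1 / 2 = 0.50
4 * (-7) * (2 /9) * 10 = -560 /9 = -62.22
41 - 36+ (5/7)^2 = 270/49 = 5.51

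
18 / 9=2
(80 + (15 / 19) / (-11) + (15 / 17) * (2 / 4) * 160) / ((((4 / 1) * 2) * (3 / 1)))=534785 / 85272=6.27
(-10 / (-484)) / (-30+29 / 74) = -0.00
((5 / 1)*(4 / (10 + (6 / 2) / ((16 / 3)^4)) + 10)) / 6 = 17045435 / 1966809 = 8.67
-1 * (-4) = 4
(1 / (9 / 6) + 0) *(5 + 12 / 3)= 6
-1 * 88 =-88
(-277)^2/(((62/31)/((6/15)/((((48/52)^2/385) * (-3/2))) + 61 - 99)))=-1313370293/216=-6080418.02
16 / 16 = 1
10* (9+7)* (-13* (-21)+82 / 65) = 43881.85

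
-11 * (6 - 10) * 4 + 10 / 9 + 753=8371 / 9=930.11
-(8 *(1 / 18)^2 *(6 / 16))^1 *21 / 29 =-7 / 1044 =-0.01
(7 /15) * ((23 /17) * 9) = 483 /85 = 5.68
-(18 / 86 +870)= -37419 / 43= -870.21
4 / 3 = 1.33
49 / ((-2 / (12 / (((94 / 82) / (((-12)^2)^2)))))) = -249951744 / 47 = -5318122.21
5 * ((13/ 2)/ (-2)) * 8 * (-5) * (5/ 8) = 1625/ 4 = 406.25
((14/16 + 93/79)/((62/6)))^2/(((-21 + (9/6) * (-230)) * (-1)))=5046627/46829268608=0.00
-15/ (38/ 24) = -180/ 19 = -9.47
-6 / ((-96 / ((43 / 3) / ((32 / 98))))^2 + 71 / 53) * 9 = -12705703038 / 1440585071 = -8.82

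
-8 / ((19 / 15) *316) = -30 / 1501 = -0.02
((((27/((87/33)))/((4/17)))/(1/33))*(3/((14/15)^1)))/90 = 166617/3248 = 51.30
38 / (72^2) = 19 / 2592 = 0.01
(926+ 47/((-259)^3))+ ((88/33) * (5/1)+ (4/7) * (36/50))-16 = 1203684153577/1303048425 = 923.74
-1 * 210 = -210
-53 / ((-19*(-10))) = -53 / 190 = -0.28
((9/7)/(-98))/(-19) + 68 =886321/13034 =68.00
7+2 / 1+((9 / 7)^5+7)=327961 / 16807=19.51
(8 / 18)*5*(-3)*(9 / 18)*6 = -20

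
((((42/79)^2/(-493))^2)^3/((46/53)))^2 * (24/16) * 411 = 393013798381999281024838765346466939235467264/380775409920487546012051396003156059528361303248946375494413287556705940842509249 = 0.00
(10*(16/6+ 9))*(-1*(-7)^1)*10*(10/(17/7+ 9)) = 42875/6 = 7145.83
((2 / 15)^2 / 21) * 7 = 4 / 675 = 0.01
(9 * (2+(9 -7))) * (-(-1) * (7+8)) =540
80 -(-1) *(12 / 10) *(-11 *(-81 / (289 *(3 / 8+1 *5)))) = 5013568 / 62135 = 80.69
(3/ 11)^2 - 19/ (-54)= 2785/ 6534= 0.43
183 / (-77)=-183 / 77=-2.38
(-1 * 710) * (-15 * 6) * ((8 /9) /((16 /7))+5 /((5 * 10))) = 31240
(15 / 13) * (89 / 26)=1335 / 338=3.95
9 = 9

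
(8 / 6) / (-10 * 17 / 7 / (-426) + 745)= 0.00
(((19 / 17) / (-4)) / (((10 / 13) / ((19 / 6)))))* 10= -4693 / 408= -11.50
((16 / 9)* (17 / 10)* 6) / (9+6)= 272 / 225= 1.21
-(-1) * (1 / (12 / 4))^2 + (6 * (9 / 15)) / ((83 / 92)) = 15319 / 3735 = 4.10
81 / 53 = 1.53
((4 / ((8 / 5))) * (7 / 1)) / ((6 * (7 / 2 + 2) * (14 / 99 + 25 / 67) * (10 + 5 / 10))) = 335 / 3413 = 0.10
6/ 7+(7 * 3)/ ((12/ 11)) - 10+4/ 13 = 3791/ 364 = 10.41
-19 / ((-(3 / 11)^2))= 2299 / 9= 255.44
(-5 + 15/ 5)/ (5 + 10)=-2/ 15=-0.13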